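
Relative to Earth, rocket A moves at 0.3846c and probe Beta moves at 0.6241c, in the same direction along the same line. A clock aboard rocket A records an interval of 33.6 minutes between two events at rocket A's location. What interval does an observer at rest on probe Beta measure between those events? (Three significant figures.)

35.4 minutes

Transform rocket A's velocity into probe Beta's frame: (0.3846 − 0.6241)/(1 − 0.3846·0.6241) = −0.2395/0.75997114, so the relative speed is 0.31514c.
γ for this relative speed: γ = 1/√(1 − 0.0993132) = 1.0537.
Rocket A's interval is proper; time dilation gives Δt_B = γΔτ = 1.0537 × 33.6 minutes = 35.4 minutes.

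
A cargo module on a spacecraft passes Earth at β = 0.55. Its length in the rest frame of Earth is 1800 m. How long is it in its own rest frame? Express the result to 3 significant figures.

2160 m

β² = 0.3025, so γ = 1/√0.6975 = 1.1974.
Proper length: L₀ = γ·L = 1.1974 × 1800 = 2160 m.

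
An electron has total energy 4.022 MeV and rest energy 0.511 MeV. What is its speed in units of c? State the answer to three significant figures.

Total energy E = γmc² gives γ = 4.022/0.511 = 7.8708.
Hence β = √(1 − 1/γ²) = √(1 − 0.0161422) = √0.9838578 = 0.992.

0.992c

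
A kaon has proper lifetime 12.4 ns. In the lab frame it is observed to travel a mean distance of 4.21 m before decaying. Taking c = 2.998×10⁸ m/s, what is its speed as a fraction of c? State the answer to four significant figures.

0.7496c

Lab distance = (lab lifetime)·v = γτ·βc, so βγ = d/(cτ) = 4.210/(2.998×10⁸ × 1.240×10^-8) = 1.1325.
With βγ = 1.1325: γ² = 1 + (βγ)² = 2.28256, and β = (βγ)/γ = 1.1325/1.51081 = 0.7496.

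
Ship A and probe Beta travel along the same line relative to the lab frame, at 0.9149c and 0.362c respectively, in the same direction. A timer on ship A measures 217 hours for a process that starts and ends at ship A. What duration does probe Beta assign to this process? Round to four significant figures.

385.7 hours

Speed of ship A in probe Beta's frame: u = (v_A − v_B)/(1 − v_A v_B/c²) = (0.9149 − 0.362)/(1 − 0.9149×0.362) = 0.5529/0.6688062 = 0.8267; |u| = 0.8267c.
At |u| = 0.8267c, γ = (1 − 0.683433)^(−1/2) = 1.7773.
The clock on ship A records proper time, so probe Beta measures Δt = γΔτ = 1.7773 × 217 = 385.7 hours.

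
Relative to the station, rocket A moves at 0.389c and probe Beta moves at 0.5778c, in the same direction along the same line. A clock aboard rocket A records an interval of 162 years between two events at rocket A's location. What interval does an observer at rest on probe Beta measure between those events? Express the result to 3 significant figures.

Transform rocket A's velocity into probe Beta's frame: (0.389 − 0.5778)/(1 − 0.389·0.5778) = −0.1888/0.7752358, so the relative speed is 0.24354c.
γ for this relative speed: γ = 1/√(1 − 0.0593117) = 1.031.
Rocket A's interval is proper; time dilation gives Δt_B = γΔτ = 1.031 × 162 years = 167 years.

167 years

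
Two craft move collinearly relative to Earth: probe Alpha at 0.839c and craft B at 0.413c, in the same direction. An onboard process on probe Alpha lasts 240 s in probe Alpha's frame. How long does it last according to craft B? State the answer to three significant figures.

The velocity of probe Alpha relative to craft B is (0.839 − 0.413)c / (1 − 0.839×0.413) = 0.65188c; relative speed 0.65188c.
At |u| = 0.65188c, γ = (1 − 0.424948)^(−1/2) = 1.3187.
Probe Alpha's interval is proper; time dilation gives Δt_B = γΔτ = 1.3187 × 240 s = 316 s.

316 s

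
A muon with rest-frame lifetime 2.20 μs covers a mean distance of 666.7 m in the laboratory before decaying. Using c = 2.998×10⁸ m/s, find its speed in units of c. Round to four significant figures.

0.7109c

d = βγcτ ⇒ βγ = d/(cτ) = 666.7 m / (659.56 m) = 1.0108.
β = (βγ)/√(1+(βγ)²) = 1.0108/√2.02172 = 0.7109.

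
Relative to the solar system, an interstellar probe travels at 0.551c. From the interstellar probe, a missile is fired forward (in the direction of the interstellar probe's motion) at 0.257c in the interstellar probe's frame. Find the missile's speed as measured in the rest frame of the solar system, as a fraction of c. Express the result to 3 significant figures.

0.708c

In units of c, u = (u' + v)/(1 + u'v) with u' = 0.257 and v = 0.551.
Numerator: 0.257 + 0.551 = 0.808. Denominator: 1 + (0.257)(0.551) = 1.141607.
u = 0.808/1.141607 = 0.70777, so the speed is 0.708c.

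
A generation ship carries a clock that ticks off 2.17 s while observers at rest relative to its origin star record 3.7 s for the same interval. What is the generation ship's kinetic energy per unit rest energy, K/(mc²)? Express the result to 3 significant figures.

From Δt = γΔτ: γ = 3.7/2.17 = 1.70507.
K/(mc²) = γ − 1 = 1.70507 − 1 = 0.705.

0.705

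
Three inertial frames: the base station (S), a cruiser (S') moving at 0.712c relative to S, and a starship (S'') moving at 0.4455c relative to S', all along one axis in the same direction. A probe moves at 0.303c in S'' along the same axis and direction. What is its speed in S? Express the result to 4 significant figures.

Apply u = (u'+v)/(1+u'v) twice. Probe in the cruiser frame: (0.303+0.4455)/(1+0.303·0.4455) = 0.7485/1.1349865 = 0.65948c.
That velocity, transformed to the rest frame of the base station: (0.65948+0.712)/(1+0.65948·0.712) = 1.37148/1.46954976 = 0.93327c.

0.9333c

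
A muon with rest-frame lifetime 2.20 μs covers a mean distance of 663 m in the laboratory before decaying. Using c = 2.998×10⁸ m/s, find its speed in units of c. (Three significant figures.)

d = βγcτ ⇒ βγ = d/(cτ) = 663.0 m / (659.56 m) = 1.0052.
β = (βγ)/√(1+(βγ)²) = 1.0052/√2.01043 = 0.709.

0.709c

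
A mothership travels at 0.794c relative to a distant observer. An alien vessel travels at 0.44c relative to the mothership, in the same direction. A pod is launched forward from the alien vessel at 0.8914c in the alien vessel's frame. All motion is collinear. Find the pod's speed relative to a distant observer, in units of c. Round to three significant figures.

Apply u = (u'+v)/(1+u'v) twice. Pod in the mothership frame: (0.8914+0.44)/(1+0.8914·0.44) = 1.3314/1.392216 = 0.95632c.
That velocity, transformed to the rest frame of a distant observer: (0.95632+0.794)/(1+0.95632·0.794) = 1.75032/1.75931808 = 0.99489c.

0.995c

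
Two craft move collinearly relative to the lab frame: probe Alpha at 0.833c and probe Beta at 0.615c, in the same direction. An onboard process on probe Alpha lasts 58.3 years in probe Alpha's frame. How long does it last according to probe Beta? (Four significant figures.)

65.17 years

Speed of probe Alpha in probe Beta's frame: u = (v_A − v_B)/(1 − v_A v_B/c²) = (0.833 − 0.615)/(1 − 0.833×0.615) = 0.218/0.487705 = 0.44699; |u| = 0.44699c.
At |u| = 0.44699c, γ = (1 − 0.1998)^(−1/2) = 1.1179.
The clock on probe Alpha records proper time, so probe Beta measures Δt = γΔτ = 1.1179 × 58.3 = 65.17 years.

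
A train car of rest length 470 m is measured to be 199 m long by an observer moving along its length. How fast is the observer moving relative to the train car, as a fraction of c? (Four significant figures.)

0.9059c

Length contraction gives γ = L₀/L = 470/199 = 2.3618.
β = √(1 − 1/γ²) = √0.820727 = 0.9059.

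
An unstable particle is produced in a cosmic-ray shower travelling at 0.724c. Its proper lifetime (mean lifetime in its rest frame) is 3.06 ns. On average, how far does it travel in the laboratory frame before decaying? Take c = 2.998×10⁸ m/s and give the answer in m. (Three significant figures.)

Lorentz factor: γ = (1 − 0.524176)^(−1/2) = 1.4497.
Lab-frame lifetime: Δt = γτ = 1.4497 × 3.06 ns = 4.4361 ns.
Distance: d = vΔt = 0.724 × 2.998×10⁸ m/s × 4.4361×10^-9 s = 0.963 m.

0.963 m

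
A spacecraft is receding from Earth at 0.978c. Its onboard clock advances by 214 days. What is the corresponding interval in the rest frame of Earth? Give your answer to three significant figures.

Lorentz factor: γ = (1 − 0.956484)^(−1/2) = 4.7938.
Time dilation: Δt = γ·Δτ = 4.7938 × 214 = 1030 days.

1030 days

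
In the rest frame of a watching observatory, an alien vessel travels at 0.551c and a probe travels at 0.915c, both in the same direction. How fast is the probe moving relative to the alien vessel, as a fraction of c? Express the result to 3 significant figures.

0.734c

Transform to the alien vessel's frame: u' = (u − v)/(1 − uv/c²).
u' = (0.915 − 0.551)/(1 − 0.915×0.551) = 0.364/0.495835 = 0.73412.
Speed in the alien vessel's frame: 0.734c (in the same direction).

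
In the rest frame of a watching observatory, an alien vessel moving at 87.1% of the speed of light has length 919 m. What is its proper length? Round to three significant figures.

1870 m

γ = 1/√(1 − β²) = 1/√(1 − 0.758641) = 1/√0.241359 = 1/0.491283 = 2.0355.
Proper length: L₀ = γ·L = 2.0355 × 919 = 1870 m.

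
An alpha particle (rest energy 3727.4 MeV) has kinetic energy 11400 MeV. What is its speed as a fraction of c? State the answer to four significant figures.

0.9692c

K = (γ−1)mc², so γ = 1 + 11400/3727.4 = 4.0584.
Then v/c = √(1 − γ⁻²) = √(1 − 0.0607142) = √0.9392858 = 0.9692.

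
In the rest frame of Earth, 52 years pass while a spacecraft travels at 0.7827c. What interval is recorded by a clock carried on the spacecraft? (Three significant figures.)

γ = 1/√(1 − β²) = 1/√(1 − 0.61261929) = 1/√0.38738071 = 1/0.622399 = 1.6067.
The moving clock records proper time: Δτ = Δt/γ = 52/1.6067 = 32.4 years.

32.4 years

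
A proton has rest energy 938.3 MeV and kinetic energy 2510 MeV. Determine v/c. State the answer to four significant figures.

0.9623

γ = 1 + K/(mc²) = 1 + 2510/938.3 = 3.6751.
β = √(1 − 1/γ²) = √(1 − 0.0740392) = √0.9259608 = 0.9623.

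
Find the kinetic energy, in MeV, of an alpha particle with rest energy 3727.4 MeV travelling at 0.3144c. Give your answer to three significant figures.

γ = 1/√(1 − β²) = 1/√(1 − 0.09884736) = 1/√0.90115264 = 1/0.949291 = 1.053418.
Kinetic energy: K = (γ − 1)mc² = (1.053418 − 1) × 3727.4 MeV = 0.053418 × 3727.4 = 199 MeV.

199 MeV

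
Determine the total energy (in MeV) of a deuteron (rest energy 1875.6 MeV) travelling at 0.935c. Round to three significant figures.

β² = 0.874225, so γ = 1/√0.125775 = 2.8197.
Total energy: E = γmc² = 2.8197 × 1875.6 MeV = 5290 MeV.

5290 MeV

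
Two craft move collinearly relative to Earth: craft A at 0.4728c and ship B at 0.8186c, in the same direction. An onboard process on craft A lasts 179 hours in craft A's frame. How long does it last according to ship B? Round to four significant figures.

216.8 hours

Transform craft A's velocity into ship B's frame: (0.4728 − 0.8186)/(1 − 0.4728·0.8186) = −0.3458/0.61296592, so the relative speed is 0.56414c.
At |u| = 0.56414c, γ = (1 − 0.318254)^(−1/2) = 1.2111.
Craft A's interval is proper; time dilation gives Δt_B = γΔτ = 1.2111 × 179 hours = 216.8 hours.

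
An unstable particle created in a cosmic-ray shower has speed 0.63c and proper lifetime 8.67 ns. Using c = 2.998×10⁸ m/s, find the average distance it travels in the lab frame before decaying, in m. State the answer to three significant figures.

2.11 m

β² = 0.3969, so γ = 1/√0.6031 = 1.2877.
Lab-frame lifetime: Δt = γτ = 1.2877 × 8.67 ns = 11.164 ns.
Distance: d = vΔt = 0.63 × 2.998×10⁸ m/s × 1.1164×10^-8 s = 2.11 m.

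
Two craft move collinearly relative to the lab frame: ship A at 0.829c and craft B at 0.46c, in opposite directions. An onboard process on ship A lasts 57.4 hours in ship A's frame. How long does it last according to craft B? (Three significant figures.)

160 hours

The velocity of ship A relative to craft B is (0.829 + 0.46)c / (1 + 0.829×0.46) = 0.93315c; relative speed 0.93315c.
γ for this relative speed: γ = 1/√(1 − 0.870769) = 2.7817.
The clock on ship A records proper time, so craft B measures Δt = γΔτ = 2.7817 × 57.4 = 160 hours.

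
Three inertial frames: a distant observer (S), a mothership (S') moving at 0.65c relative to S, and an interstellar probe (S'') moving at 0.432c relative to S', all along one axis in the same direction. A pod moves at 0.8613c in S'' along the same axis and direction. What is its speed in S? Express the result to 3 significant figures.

0.988c

First combine the pod and interstellar probe (S''→S'): u₁ = (0.8613 + 0.432)/(1 + 0.8613×0.432) = 1.2933/1.3720816 = 0.94258.
Then combine with the mothership (S'→S): u = (0.94258 + 0.65)/(1 + 0.94258×0.65) = 1.59258/1.612677 = 0.98754.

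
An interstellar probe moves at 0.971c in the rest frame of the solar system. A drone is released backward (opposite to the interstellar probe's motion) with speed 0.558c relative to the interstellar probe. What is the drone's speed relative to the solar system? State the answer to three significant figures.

Relativistic velocity addition: u = (u' + v)/(1 + u'v/c²), with u' = −0.558c and v = 0.971c.
Numerator: −0.558 + 0.971 = 0.413. Denominator: 1 + (−0.558)(0.971) = 0.458182.
u = 0.413/0.458182 = 0.90139, so the speed is 0.901c.

0.901c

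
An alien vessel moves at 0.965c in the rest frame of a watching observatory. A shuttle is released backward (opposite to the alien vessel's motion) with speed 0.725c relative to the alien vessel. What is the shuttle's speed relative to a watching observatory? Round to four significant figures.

In units of c, u = (u' + v)/(1 + u'v) with u' = −0.725 and v = 0.965.
Numerator: −0.725 + 0.965 = 0.24. Denominator: 1 + (−0.725)(0.965) = 0.300375.
u = 0.24/0.300375 = 0.799, so the speed is 0.7990c.

0.7990c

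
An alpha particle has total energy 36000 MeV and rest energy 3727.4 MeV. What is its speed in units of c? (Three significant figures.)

0.995c

Total energy E = γmc² gives γ = 36000/3727.4 = 9.6582.
Hence β = √(1 − 1/γ²) = √(1 − 0.0107203) = √0.9892797 = 0.995.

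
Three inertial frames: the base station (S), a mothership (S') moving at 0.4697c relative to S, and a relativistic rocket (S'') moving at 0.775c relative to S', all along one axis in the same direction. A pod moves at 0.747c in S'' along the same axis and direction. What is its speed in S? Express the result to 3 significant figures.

0.987c

Apply u = (u'+v)/(1+u'v) twice. Pod in the mothership frame: (0.747+0.775)/(1+0.747·0.775) = 1.522/1.578925 = 0.96395c.
That velocity, transformed to the rest frame of the base station: (0.96395+0.4697)/(1+0.96395·0.4697) = 1.43365/1.452767315 = 0.98684c.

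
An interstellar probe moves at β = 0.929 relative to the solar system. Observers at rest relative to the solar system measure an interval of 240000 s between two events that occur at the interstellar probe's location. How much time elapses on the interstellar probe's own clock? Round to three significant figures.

88800 s

Lorentz factor: γ = (1 − 0.863041)^(−1/2) = 2.7021.
The interstellar probe's clock runs slow as seen from the solar system, so Δτ = Δt/γ = 240000/2.7021 = 88800 s.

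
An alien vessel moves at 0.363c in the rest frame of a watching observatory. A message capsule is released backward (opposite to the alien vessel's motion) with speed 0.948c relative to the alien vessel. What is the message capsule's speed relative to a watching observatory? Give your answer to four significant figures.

0.8919c

Relativistic velocity addition: u = (u' + v)/(1 + u'v/c²), with u' = −0.948c and v = 0.363c.
Numerator: −0.948 + 0.363 = −0.585. Denominator: 1 + (−0.948)(0.363) = 0.655876.
u = −0.585/0.655876 = −0.89194, so the speed is 0.8919c.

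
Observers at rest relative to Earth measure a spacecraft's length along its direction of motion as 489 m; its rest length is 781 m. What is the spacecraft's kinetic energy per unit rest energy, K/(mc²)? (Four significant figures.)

Length contraction gives γ = L₀/L = 781/489 = 1.59714.
Since K = (γ−1)mc², K/(mc²) = 1.59714 − 1 = 0.5971.

0.5971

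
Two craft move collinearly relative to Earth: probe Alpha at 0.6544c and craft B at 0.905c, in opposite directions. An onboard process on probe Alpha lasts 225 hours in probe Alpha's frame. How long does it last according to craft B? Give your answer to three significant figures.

1110 hours

Speed of probe Alpha in craft B's frame: u = (v_A + v_B)/(1 + v_A v_B/c²) = (0.6544 + 0.905)/(1 + 0.6544×0.905) = 1.5594/1.592232 = 0.97938; |u| = 0.97938c.
γ for this relative speed: γ = 1/√(1 − 0.959185) = 4.9498.
Probe Alpha's interval is proper; time dilation gives Δt_B = γΔτ = 4.9498 × 225 hours = 1110 hours.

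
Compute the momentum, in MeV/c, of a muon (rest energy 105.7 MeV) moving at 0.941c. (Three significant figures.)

β² = 0.885481, so γ = 1/√0.114519 = 2.955.
Momentum: p = γβ·mc = 2.955 × 0.941 × 105.7 MeV/c = 294 MeV/c.

294 MeV/c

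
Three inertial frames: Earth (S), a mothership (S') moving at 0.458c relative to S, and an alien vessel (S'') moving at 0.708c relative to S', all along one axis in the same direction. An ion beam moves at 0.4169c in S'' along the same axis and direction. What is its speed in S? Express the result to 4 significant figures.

Apply u = (u'+v)/(1+u'v) twice. Ion beam in the mothership frame: (0.4169+0.708)/(1+0.4169·0.708) = 1.1249/1.2951652 = 0.86854c.
That velocity, transformed to the rest frame of Earth: (0.86854+0.458)/(1+0.86854·0.458) = 1.32654/1.39779132 = 0.94903c.

0.9490c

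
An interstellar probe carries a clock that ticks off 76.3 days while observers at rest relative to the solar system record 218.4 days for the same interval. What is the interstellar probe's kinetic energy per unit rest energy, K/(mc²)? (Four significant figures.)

1.862

γ = Δt/Δτ = 218.4/76.3 = 2.86239.
K/(mc²) = γ − 1 = 2.86239 − 1 = 1.862.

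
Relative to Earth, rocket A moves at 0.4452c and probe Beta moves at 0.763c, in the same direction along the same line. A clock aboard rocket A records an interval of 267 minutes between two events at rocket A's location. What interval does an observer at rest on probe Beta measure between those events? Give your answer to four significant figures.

304.6 minutes

Transform rocket A's velocity into probe Beta's frame: (0.4452 − 0.763)/(1 − 0.4452·0.763) = −0.3178/0.6603124, so the relative speed is 0.48129c.
γ for this relative speed: γ = 1/√(1 − 0.23164) = 1.1408.
Rocket A's interval is proper; time dilation gives Δt_B = γΔτ = 1.1408 × 267 minutes = 304.6 minutes.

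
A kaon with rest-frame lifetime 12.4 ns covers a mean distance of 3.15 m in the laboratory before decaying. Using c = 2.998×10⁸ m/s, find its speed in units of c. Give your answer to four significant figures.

Let x = d/(cτ) = 3.150 m / (2.998×10⁸ m/s × 1.240×10^-8 s) = 0.84734. Since d = βγcτ, x = βγ = β/√(1−β²).
Solving: β² = x²/(1+x²) = 0.717985/1.717985 = 0.417923, so β = 0.6465.

0.6465c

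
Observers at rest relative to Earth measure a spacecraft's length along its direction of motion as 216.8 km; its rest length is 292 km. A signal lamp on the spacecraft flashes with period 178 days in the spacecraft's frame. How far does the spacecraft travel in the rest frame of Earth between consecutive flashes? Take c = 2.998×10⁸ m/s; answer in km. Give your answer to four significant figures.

γ = L₀/L = 292/216.8 = 1.34686.
β = √(1 − 1/γ²) = 0.66988. Lab-frame period = γτ = 1.34686×178 days = 239.74 days. Distance = βc × γτ = 0.66988 × 2.998×10⁸ m/s × 20713536 s = 4.1599×10^15 m = 4.160×10^12 km.

4.160×10^12 km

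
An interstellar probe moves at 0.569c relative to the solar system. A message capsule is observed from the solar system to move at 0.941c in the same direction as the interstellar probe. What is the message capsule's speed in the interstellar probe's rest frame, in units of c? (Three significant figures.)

Transform to the interstellar probe's frame: u' = (u − v)/(1 − uv/c²).
u' = (0.941 − 0.569)/(1 − 0.941×0.569) = 0.372/0.464571 = 0.80074.
Speed in the interstellar probe's frame: 0.801c (in the same direction).

0.801c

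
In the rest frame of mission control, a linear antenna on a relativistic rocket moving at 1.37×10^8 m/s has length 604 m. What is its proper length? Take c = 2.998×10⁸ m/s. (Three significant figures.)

679 m

β = v/c = (1.37×10^8 m/s)/(2.998×10⁸ m/s) = 0.456971.
γ = 1/√(1 − β²) = 1/√(1 − 0.2088225) = 1/√0.7911775 = 1.1243.
Proper length: L₀ = γ·L = 1.1243 × 604 = 679 m.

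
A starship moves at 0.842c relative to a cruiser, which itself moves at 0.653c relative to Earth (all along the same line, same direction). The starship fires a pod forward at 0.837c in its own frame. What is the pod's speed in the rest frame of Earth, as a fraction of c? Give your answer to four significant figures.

0.9968c

First combine the pod and starship (S''→S'): u₁ = (0.837 + 0.842)/(1 + 0.837×0.842) = 1.679/1.704754 = 0.98489.
Then combine with the cruiser (S'→S): u = (0.98489 + 0.653)/(1 + 0.98489×0.653) = 1.63789/1.64313317 = 0.99681.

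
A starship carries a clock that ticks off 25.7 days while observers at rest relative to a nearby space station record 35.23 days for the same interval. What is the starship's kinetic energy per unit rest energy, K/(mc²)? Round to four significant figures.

The time-dilation ratio gives γ = 35.23/25.7 = 1.37082.
K/(mc²) = γ − 1 = 1.37082 − 1 = 0.3708.

0.3708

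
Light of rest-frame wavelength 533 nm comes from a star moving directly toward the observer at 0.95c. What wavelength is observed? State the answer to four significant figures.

Relativistic Doppler for wavelength: λ_obs = λ_src · √((1−β)/(1+β)).
With β = 0.95: factor = √(0.05/1.95) = 0.16013.
λ_obs = 533 × 0.16013 = 85.35 nm.

85.35 nm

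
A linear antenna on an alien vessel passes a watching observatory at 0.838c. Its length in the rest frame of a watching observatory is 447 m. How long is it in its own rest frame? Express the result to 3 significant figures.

819 m

γ = 1/√(1 − β²) = 1/√(1 − 0.702244) = 1/√0.297756 = 1/0.54567 = 1.8326.
Proper length: L₀ = γ·L = 1.8326 × 447 = 819 m.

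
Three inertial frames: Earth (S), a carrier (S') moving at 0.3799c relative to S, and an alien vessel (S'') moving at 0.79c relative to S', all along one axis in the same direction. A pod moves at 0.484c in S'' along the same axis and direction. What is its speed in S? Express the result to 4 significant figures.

Compose velocities in two stages. Stage 1 (into S'): u₁ = (0.484+0.79)/(1+0.484×0.79) = 0.92161.
Stage 2 (into S): u = (0.92161+0.3799)/(1+0.92161×0.3799) = 0.964, so the speed is 0.9640c.

0.9640c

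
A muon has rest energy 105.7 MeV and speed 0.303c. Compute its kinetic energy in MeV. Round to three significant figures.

With β = 0.303, γ = 1/√(1 − 0.303²) = 1/√0.908191 = 1.049328.
Kinetic energy: K = (γ − 1)mc² = (1.049328 − 1) × 105.7 MeV = 0.049328 × 105.7 = 5.21 MeV.

5.21 MeV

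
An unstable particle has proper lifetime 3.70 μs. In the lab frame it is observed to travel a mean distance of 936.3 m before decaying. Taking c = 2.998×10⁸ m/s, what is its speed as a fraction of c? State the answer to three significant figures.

0.645c

Let x = d/(cτ) = 936.3 m / (2.998×10⁸ m/s × 3.700×10^-6 s) = 0.84408. Since d = βγcτ, x = βγ = β/√(1−β²).
Solving: β² = x²/(1+x²) = 0.712471/1.712471 = 0.416049, so β = 0.645.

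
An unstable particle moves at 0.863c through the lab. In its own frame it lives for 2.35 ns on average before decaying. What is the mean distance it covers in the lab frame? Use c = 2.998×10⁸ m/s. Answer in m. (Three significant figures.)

β² = 0.744769, so γ = 1/√0.255231 = 1.9794.
Lab-frame lifetime: Δt = γτ = 1.9794 × 2.35 ns = 4.6516 ns.
Distance: d = vΔt = 0.863 × 2.998×10⁸ m/s × 4.6516×10^-9 s = 1.20 m.

1.20 m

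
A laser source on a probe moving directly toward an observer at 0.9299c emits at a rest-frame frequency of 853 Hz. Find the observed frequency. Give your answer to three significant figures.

4480 Hz

Relativistic Doppler (source moving toward): f_obs = f_src · √((1+β)/(1−β)).
With β = 0.9299: factor = √(1.9299/0.0701) = 5.247.
f_obs = 853 × 5.247 = 4480 Hz.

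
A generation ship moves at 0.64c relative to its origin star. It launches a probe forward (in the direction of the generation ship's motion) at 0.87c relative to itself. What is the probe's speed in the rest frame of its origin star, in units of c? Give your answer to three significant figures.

Relativistic velocity addition: u = (u' + v)/(1 + u'v/c²), with u' = 0.87c and v = 0.64c.
Numerator: 0.87 + 0.64 = 1.51. Denominator: 1 + (0.87)(0.64) = 1.5568.
u = 1.51/1.5568 = 0.96994, so the speed is 0.970c.

0.970c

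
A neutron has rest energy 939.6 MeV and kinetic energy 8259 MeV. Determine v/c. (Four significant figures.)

γ = 1 + K/(mc²) = 1 + 8259/939.6 = 9.7899.
β = √(1 − 1/γ²) = √(1 − 0.0104338) = √0.9895662 = 0.9948.

0.9948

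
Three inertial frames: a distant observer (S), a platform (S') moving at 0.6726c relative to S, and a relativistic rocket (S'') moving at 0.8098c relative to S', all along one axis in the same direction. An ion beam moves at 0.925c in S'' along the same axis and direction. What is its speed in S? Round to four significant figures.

Compose velocities in two stages. Stage 1 (into S'): u₁ = (0.925+0.8098)/(1+0.925×0.8098) = 0.99184.
Stage 2 (into S): u = (0.99184+0.6726)/(1+0.99184×0.6726) = 0.9984, so the speed is 0.9984c.

0.9984c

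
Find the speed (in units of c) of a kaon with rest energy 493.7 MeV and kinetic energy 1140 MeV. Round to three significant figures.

0.953c

γ = 1 + K/(mc²) = 1 + 1140/493.7 = 3.3091.
β = √(1 − 1/γ²) = √(1 − 0.091323) = √0.908677 = 0.953.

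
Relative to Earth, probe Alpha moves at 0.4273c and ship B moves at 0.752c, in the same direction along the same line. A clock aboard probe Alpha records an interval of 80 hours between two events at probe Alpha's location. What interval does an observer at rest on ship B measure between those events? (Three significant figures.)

91.1 hours

Transform probe Alpha's velocity into ship B's frame: (0.4273 − 0.752)/(1 − 0.4273·0.752) = −0.3247/0.6786704, so the relative speed is 0.47844c.
γ for this relative speed: γ = 1/√(1 − 0.228905) = 1.1388.
The clock on probe Alpha records proper time, so ship B measures Δt = γΔτ = 1.1388 × 80 = 91.1 hours.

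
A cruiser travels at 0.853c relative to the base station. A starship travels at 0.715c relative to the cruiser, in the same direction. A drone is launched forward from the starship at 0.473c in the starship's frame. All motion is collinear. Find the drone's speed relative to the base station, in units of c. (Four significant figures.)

0.9906c

Compose velocities in two stages. Stage 1 (into S'): u₁ = (0.473+0.715)/(1+0.473×0.715) = 0.88776.
Stage 2 (into S): u = (0.88776+0.853)/(1+0.88776×0.853) = 0.99061, so the speed is 0.9906c.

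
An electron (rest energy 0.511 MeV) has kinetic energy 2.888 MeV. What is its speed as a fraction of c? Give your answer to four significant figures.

K = (γ−1)mc², so γ = 1 + 2.888/0.511 = 6.6517.
Then v/c = √(1 − γ⁻²) = √(1 − 0.0226014) = √0.9773986 = 0.9886.

0.9886c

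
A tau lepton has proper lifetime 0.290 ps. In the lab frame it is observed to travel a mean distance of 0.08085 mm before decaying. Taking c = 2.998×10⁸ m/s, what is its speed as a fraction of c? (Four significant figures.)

Lab distance = (lab lifetime)·v = γτ·βc, so βγ = d/(cτ) = 8.085×10^-5/(2.998×10⁸ × 2.900×10^-13) = 0.92993.
With βγ = 0.92993: γ² = 1 + (βγ)² = 1.86477, and β = (βγ)/γ = 0.92993/1.36557 = 0.6810.

0.6810c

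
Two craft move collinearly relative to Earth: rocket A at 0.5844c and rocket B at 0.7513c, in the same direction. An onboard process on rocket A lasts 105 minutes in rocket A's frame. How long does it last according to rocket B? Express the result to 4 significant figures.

Transform rocket A's velocity into rocket B's frame: (0.5844 − 0.7513)/(1 − 0.5844·0.7513) = −0.1669/0.56094028, so the relative speed is 0.29754c.
At |u| = 0.29754c, γ = (1 − 0.0885301)^(−1/2) = 1.0474.
The clock on rocket A records proper time, so rocket B measures Δt = γΔτ = 1.0474 × 105 = 110.0 minutes.

110.0 minutes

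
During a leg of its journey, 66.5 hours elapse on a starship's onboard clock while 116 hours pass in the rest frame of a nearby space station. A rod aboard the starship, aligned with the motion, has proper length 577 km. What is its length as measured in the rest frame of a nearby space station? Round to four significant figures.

From Δt = γΔτ: γ = 116/66.5 = 1.74436.
L = L₀/γ = 577/1.74436 = 330.8 km.

330.8 km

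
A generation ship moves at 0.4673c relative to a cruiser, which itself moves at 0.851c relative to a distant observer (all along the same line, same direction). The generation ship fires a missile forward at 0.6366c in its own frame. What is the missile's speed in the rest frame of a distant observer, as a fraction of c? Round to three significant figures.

0.987c

Apply u = (u'+v)/(1+u'v) twice. Missile in the cruiser frame: (0.6366+0.4673)/(1+0.6366·0.4673) = 1.1039/1.29748318 = 0.8508c.
That velocity, transformed to the rest frame of a distant observer: (0.8508+0.851)/(1+0.8508·0.851) = 1.7018/1.7240308 = 0.98711c.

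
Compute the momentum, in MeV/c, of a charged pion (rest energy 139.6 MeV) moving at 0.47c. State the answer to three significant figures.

74.3 MeV/c

γ = 1/√(1 − β²) = 1/√(1 − 0.2209) = 1/√0.7791 = 1/0.882666 = 1.1329.
Momentum: p = γβ·mc = 1.1329 × 0.47 × 139.6 MeV/c = 74.3 MeV/c.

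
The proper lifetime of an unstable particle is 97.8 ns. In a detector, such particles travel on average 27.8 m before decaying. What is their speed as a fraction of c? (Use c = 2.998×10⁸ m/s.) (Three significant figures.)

0.688c

d = βγcτ ⇒ βγ = d/(cτ) = 27.80 m / (29.32044 m) = 0.94814.
β = (βγ)/√(1+(βγ)²) = 0.94814/√1.898969 = 0.688.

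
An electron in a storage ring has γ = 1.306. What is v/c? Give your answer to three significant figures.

0.643

β = √(1 − 1/γ²) = √(1 − 1/1.705636) = √0.413708 = 0.643.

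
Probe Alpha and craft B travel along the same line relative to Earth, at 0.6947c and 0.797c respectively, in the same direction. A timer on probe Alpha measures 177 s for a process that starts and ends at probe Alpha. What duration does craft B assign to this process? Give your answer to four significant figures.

Transform probe Alpha's velocity into craft B's frame: (0.6947 − 0.797)/(1 − 0.6947·0.797) = −0.1023/0.4463241, so the relative speed is 0.22921c.
At |u| = 0.22921c, γ = (1 − 0.0525372)^(−1/2) = 1.0274.
The clock on probe Alpha records proper time, so craft B measures Δt = γΔτ = 1.0274 × 177 = 181.8 s.

181.8 s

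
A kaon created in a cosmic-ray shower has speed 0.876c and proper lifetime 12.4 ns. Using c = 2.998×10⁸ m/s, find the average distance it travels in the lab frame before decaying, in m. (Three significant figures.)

γ = 1/√(1 − β²) = 1/√(1 − 0.767376) = 1/√0.232624 = 1/0.482311 = 2.0734.
Lab-frame lifetime: Δt = γτ = 2.0734 × 12.4 ns = 25.71 ns.
Distance: d = vΔt = 0.876 × 2.998×10⁸ m/s × 2.5710×10^-8 s = 6.75 m.

6.75 m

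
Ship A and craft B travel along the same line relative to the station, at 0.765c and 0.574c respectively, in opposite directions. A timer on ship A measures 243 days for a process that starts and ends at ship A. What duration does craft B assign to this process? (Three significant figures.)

663 days

Transform ship A's velocity into craft B's frame: (0.765 + 0.574)/(1 + 0.765·0.574) = 1.339/1.43911, so the relative speed is 0.93044c.
At |u| = 0.93044c, γ = (1 − 0.865719)^(−1/2) = 2.7289.
The clock on ship A records proper time, so craft B measures Δt = γΔτ = 2.7289 × 243 = 663 days.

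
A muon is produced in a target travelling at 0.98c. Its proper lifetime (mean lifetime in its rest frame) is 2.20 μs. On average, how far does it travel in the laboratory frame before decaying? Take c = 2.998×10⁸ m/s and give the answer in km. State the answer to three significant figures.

β² = 0.9604, so γ = 1/√0.0396 = 5.0252.
Lab-frame lifetime: Δt = γτ = 5.0252 × 2.20 μs = 11.055 μs.
Distance: d = vΔt = 0.98 × 2.998×10⁸ m/s × 1.1055×10^-5 s = 3250 m = 3.25 km.

3.25 km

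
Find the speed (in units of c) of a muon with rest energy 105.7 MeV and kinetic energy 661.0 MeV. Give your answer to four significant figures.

0.9905c

γ = 1 + K/(mc²) = 1 + 661.0/105.7 = 7.2535.
β = √(1 − 1/γ²) = √(1 − 0.0190066) = √0.9809934 = 0.9905.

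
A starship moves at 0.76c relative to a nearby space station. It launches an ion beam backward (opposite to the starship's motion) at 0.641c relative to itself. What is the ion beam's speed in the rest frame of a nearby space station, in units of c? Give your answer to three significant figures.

0.232c

Relativistic velocity addition: u = (u' + v)/(1 + u'v/c²), with u' = −0.641c and v = 0.76c.
Numerator: −0.641 + 0.76 = 0.119. Denominator: 1 + (−0.641)(0.76) = 0.51284.
u = 0.119/0.51284 = 0.23204, so the speed is 0.232c.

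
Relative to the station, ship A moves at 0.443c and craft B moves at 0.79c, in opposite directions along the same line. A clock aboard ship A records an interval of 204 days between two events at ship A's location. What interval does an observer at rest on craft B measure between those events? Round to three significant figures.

Speed of ship A in craft B's frame: u = (v_A + v_B)/(1 + v_A v_B/c²) = (0.443 + 0.79)/(1 + 0.443×0.79) = 1.233/1.34997 = 0.91335; |u| = 0.91335c.
γ for this relative speed: γ = 1/√(1 − 0.834208) = 2.4559.
Ship A's interval is proper; time dilation gives Δt_B = γΔτ = 2.4559 × 204 days = 501 days.

501 days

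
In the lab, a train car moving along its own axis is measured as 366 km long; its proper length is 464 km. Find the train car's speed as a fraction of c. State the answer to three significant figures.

0.615c

Length contraction gives γ = L₀/L = 464/366 = 1.2678.
β = √(1 − 1/γ²) = √0.377845 = 0.615.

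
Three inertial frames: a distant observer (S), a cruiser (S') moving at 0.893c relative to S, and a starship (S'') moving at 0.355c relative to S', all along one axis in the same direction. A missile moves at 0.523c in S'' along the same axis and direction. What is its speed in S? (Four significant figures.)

0.9833c

Apply u = (u'+v)/(1+u'v) twice. Missile in the cruiser frame: (0.523+0.355)/(1+0.523·0.355) = 0.878/1.185665 = 0.74051c.
That velocity, transformed to the rest frame of a distant observer: (0.74051+0.893)/(1+0.74051·0.893) = 1.63351/1.66127543 = 0.98329c.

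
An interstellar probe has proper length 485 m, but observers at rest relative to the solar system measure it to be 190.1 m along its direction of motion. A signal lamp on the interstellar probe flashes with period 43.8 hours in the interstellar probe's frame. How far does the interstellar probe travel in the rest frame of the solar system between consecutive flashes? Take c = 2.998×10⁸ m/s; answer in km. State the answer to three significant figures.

From L = L₀/γ: γ = 485/190.1 = 2.55129.
β = √(1 − 1/γ²) = 0.91998. Lab-frame period = γτ = 2.55129×43.8 hours = 111.75 hours. Distance = βc × γτ = 0.91998 × 2.998×10⁸ m/s × 402300 s = 1.1096×10^14 m = 1.11×10^11 km.

1.11×10^11 km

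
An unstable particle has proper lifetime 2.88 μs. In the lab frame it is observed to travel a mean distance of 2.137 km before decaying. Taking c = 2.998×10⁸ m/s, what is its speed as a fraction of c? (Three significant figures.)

0.927c

Let x = d/(cτ) = 2137 m / (2.998×10⁸ m/s × 2.880×10^-6 s) = 2.475. Since d = βγcτ, x = βγ = β/√(1−β²).
Solving: β² = x²/(1+x²) = 6.12563/7.12563 = 0.859662, so β = 0.927.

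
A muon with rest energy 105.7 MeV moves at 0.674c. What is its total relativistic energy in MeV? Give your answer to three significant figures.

143 MeV

β² = 0.454276, so γ = 1/√0.545724 = 1.3537.
Total energy: E = γmc² = 1.3537 × 105.7 MeV = 143 MeV.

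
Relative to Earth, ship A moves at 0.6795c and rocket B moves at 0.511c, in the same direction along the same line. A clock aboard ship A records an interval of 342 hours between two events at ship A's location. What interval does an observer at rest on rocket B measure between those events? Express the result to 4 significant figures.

354.0 hours

The velocity of ship A relative to rocket B is (0.6795 − 0.511)c / (1 − 0.6795×0.511) = 0.25813c; relative speed 0.25813c.
γ for this relative speed: γ = 1/√(1 − 0.0666311) = 1.0351.
The clock on ship A records proper time, so rocket B measures Δt = γΔτ = 1.0351 × 342 = 354.0 hours.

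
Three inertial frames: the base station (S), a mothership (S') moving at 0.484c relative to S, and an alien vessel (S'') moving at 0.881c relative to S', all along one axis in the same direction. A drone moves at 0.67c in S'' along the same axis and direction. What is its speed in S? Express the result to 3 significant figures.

0.991c

Apply u = (u'+v)/(1+u'v) twice. Drone in the mothership frame: (0.67+0.881)/(1+0.67·0.881) = 1.551/1.59027 = 0.97531c.
That velocity, transformed to the rest frame of the base station: (0.97531+0.484)/(1+0.97531·0.484) = 1.45931/1.47205004 = 0.99135c.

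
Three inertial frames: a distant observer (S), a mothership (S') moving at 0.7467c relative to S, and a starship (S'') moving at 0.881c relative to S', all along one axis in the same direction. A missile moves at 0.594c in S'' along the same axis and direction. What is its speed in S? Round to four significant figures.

0.9953c

Apply u = (u'+v)/(1+u'v) twice. Missile in the mothership frame: (0.594+0.881)/(1+0.594·0.881) = 1.475/1.523314 = 0.96828c.
That velocity, transformed to the rest frame of a distant observer: (0.96828+0.7467)/(1+0.96828·0.7467) = 1.71498/1.723014676 = 0.99534c.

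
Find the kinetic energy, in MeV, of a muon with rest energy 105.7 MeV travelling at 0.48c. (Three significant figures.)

14.8 MeV

β² = 0.2304, so γ = 1/√0.7696 = 1.1399.
Kinetic energy: K = (γ − 1)mc² = (1.1399 − 1) × 105.7 MeV = 0.1399 × 105.7 = 14.8 MeV.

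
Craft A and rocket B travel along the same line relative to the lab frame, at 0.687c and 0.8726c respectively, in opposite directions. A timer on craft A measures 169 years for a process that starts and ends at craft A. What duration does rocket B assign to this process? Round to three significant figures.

762 years

The velocity of craft A relative to rocket B is (0.687 + 0.8726)c / (1 + 0.687×0.8726) = 0.97507c; relative speed 0.97507c.
At |u| = 0.97507c, γ = (1 − 0.950762)^(−1/2) = 4.5066.
Craft A's interval is proper; time dilation gives Δt_B = γΔτ = 4.5066 × 169 years = 762 years.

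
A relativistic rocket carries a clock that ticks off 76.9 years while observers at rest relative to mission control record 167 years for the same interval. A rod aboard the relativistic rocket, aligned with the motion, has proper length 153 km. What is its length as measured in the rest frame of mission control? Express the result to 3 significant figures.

The time-dilation ratio gives γ = 167/76.9 = 2.17165.
The rod contracts by the same γ: 153 km / 2.17165 = 70.5 km.

70.5 km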